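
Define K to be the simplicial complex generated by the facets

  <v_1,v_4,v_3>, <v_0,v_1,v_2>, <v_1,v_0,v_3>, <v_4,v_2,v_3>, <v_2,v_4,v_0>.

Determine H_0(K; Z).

Take the total order v_0 < v_1 < v_2 < v_3 < v_4 on the vertex set. Then K (dimension 2) consists of the simplices:

  0-simplices (5): [v_0], [v_1], [v_2], [v_3], [v_4]
  1-simplices (10): [v_0,v_1], [v_0,v_2], [v_0,v_3], [v_0,v_4], [v_1,v_2], [v_1,v_3], [v_1,v_4], [v_2,v_3], [v_2,v_4], [v_3,v_4]
  2-simplices (5): [v_0,v_1,v_2], [v_0,v_1,v_3], [v_0,v_2,v_4], [v_1,v_3,v_4], [v_2,v_3,v_4]

Hence C_0 ≅ Z^5, C_1 ≅ Z^10, C_2 ≅ Z^5.

Boundary ∂_1: C_1 → C_0 is given by ∂[p,q] = [q] − [p].
The 5×10 boundary matrix has rank 4 and Smith normal form diag(1,1,1,1).

The boundary map ∂_2: C_2 → C_1 acts by ∂[p,q,r] = [q,r] − [p,r] + [p,q]. For instance
  ∂[v_2,v_3,v_4] = [v_3,v_4] − [v_2,v_4] + [v_2,v_3],
  ∂[v_0,v_1,v_2] = [v_1,v_2] − [v_0,v_2] + [v_0,v_1].
As a 10×5 matrix over Z this has rank 5, with invariant factors (1,1,1,1,1).

Reading off H_k = ker ∂_k / im ∂_{k+1}:

  H_0: rank C_0 − rank ∂_1 = 5 − 4 = 1, and the invariant factors of ∂_1 are all 1, so H_0 ≅ Z.

H_0 = Z.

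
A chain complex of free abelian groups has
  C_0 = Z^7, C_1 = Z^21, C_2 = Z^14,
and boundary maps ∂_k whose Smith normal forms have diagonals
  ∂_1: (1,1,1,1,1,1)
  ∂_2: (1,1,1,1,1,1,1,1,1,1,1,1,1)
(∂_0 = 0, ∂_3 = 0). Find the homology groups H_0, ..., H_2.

H_0 ≅ Z,  H_1 ≅ Z^2,  H_2 ≅ Z.

H_0: b_0 = 7 − 0 − 6 = 1; torsion from ∂_1 factors > 1: none. So H_0 ≅ Z.
H_1: b_1 = 21 − 6 − 13 = 2; torsion from ∂_2 factors > 1: none. So H_1 ≅ Z^2.
H_2: b_2 = 14 − 13 − 0 = 1; torsion from ∂_3 factors > 1: none. So H_2 ≅ Z.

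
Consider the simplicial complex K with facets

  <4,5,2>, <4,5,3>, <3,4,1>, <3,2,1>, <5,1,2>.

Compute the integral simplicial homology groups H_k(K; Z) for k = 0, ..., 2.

H_0 ≅ Z,  H_1 ≅ Z,  H_2 = 0.

Take the total order 1 < 2 < 3 < 4 < 5 on the vertex set. Then K (dimension 2) consists of the simplices:

  0-simplices (5): [1], [2], [3], [4], [5]
  1-simplices (10): [1,2], [1,3], [1,4], [1,5], [2,3], [2,4], [2,5], [3,4], [3,5], [4,5]
  2-simplices (5): [1,2,3], [1,2,5], [1,3,4], [2,4,5], [3,4,5]

so the chain groups are C_0 ≅ Z^5, C_1 ≅ Z^10, C_2 ≅ Z^5.

∂_1: C_1 → C_0 maps an edge to its endpoints' difference, ∂[p,q] = q − p. For instance
  ∂[4,5] = [5] − [4].
The resulting 5×10 matrix has rank 4, and its Smith normal form has invariant factors (1,1,1,1).

∂_2: C_2 → C_1 acts by ∂[p,q,r] = [q,r] − [p,r] + [p,q]. For instance
  ∂[1,2,5] = [2,5] − [1,5] + [1,2],
  ∂[3,4,5] = [4,5] − [3,5] + [3,4].
The 10×5 boundary matrix has rank 5 and Smith normal form diag(1,1,1,1,1).

Computing H_k = (kernel of ∂_k) / (image of ∂_{k+1}):

  H_0: rank C_0 − rank ∂_1 = 5 − 4 = 1, and the invariant factors of ∂_1 are all 1, so H_0 = Z.
  H_1: rank ker ∂_1 − rank ∂_2 = (10 − 4) − 5 = 1, and the invariant factors of ∂_2 are all 1, so H_1 = Z.
  H_2: rank ker ∂_2 − rank ∂_3 = (5 − 5) − 0 = 0, and there is no ∂_3, so H_2 = 0.

As a check, the Euler characteristic is 5 − 10 + 5 = 0, which agrees with 1 − 1 + 0 = 0.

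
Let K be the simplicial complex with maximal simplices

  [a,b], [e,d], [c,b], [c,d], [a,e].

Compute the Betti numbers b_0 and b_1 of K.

Take the total order a < b < c < d < e on the vertex set. Then K (dimension 1) consists of the simplices:

  0-simplices (5): a, b, c, d, e
  1-simplices (5): ab, ae, bc, cd, de

giving chain groups C_0 ≅ Z^5, C_1 ≅ Z^5.

The boundary map ∂_1: C_1 → C_0 maps an edge to its endpoints' difference, ∂[p,q] = q − p.
This gives a 5×5 integer matrix of rank 4; reducing to Smith normal form yields diagonal entries (1,1,1,1).

Now H_k = ker ∂_k / im ∂_{k+1}, so:

  H_0: rank C_0 − rank ∂_1 = 5 − 4 = 1, and the invariant factors of ∂_1 are all 1, so H_0 = Z.
  H_1: rank ker ∂_1 − rank ∂_2 = (5 − 4) − 0 = 1, and there is no ∂_2, so H_1 = Z.

As a check, the Euler characteristic is 5 − 5 = 0, which agrees with 1 − 1 = 0.

Hence the Betti numbers are b_0 = 1, b_1 = 1.

b_0 = 1, b_1 = 1.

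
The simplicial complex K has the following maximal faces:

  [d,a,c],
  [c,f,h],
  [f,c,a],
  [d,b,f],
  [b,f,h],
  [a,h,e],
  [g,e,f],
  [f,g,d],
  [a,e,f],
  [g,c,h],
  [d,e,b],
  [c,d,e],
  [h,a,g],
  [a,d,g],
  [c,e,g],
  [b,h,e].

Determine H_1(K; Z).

Take the total order a < b < c < d < e < f < g < h on the vertex set. Then K (dimension 2) consists of the simplices:

  0-simplices (8): a, b, c, d, e, f, g, h
  1-simplices (24): ac, ad, ae, af, ag, ah, bd, be, bf, bh, cd, ce, cf, cg, ch, de, df, dg, ef, eg, eh, fg, fh, gh
  2-simplices (16): acd, acf, adg, aef, aeh, agh, bde, bdf, beh, bfh, cde, ceg, cfh, cgh, dfg, efg

giving chain groups C_0 ≅ Z^8, C_1 ≅ Z^24, C_2 ≅ Z^16.

The boundary map ∂_1: C_1 → C_0 is given by ∂[p,q] = [q] − [p].
The resulting 8×24 matrix has rank 7, and its Smith normal form has invariant factors (1,1,1,1,1,1,1).

The boundary map ∂_2: C_2 → C_1 sends each 2-simplex [p,q,r] to [q,r] − [p,r] + [p,q]. For instance
  ∂aef = ef − af + ae,
  ∂acf = cf − af + ac.
The 24×16 boundary matrix has rank 15 and Smith normal form diag(1,1,1,1,1,1,1,1,1,1,1,1,1,1,1).

Now H_k = ker ∂_k / im ∂_{k+1}, so:

  H_1: rank ker ∂_1 − rank ∂_2 = (24 − 7) − 15 = 2, and the invariant factors of ∂_2 are all 1, so H_1 = Z^2.

H_1 ≅ Z^2.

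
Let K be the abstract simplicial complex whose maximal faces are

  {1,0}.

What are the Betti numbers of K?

b_0 = 1, b_1 = 0.

Order the vertices as 0 < 1. Listing each simplex with vertices in this order, K has dimension 1 with simplices:

  0-simplices (2): [0], [1]
  1-simplices (1): [0,1]

giving chain groups C_0 ≅ Z^2, C_1 ≅ Z^1.

∂_1: C_1 → C_0 is given by ∂[p,q] = [q] − [p]. For instance
  ∂[0,1] = [1] − [0].
The resulting 2×1 matrix has rank 1, and its Smith normal form has invariant factors (1).

Now H_k = ker ∂_k / im ∂_{k+1}, so:

  H_0: rank C_0 − rank ∂_1 = 2 − 1 = 1, and the invariant factors of ∂_1 are all 1, so H_0 ≅ Z.
  H_1: rank ker ∂_1 − rank ∂_2 = (1 − 1) − 0 = 0, and there is no ∂_2, so H_1 ≅ 0.

As a check, the Euler characteristic is 2 − 1 = 1, which agrees with 1 − 0 = 1.
(K is a triangulation of the 1-simplex.)

Hence the Betti numbers are b_0 = 1, b_1 = 0.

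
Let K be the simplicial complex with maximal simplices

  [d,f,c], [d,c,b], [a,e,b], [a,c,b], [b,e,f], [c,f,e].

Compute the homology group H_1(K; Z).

Take the total order a < b < c < d < e < f on the vertex set. Then K (dimension 2) consists of the simplices:

  0-simplices (6): a, b, c, d, e, f
  1-simplices (12): ab, ac, ae, bc, bd, be, bf, cd, ce, cf, df, ef
  2-simplices (6): abc, abe, bcd, bef, cdf, cef

so the chain groups are C_0 ≅ Z^6, C_1 ≅ Z^12, C_2 ≅ Z^6.

The boundary map ∂_1: C_1 → C_0 sends each edge [p,q] (with p < q) to q − p.
The resulting 6×12 matrix has rank 5, and its Smith normal form has invariant factors (1,1,1,1,1).

Boundary ∂_2: C_2 → C_1 maps a triangle to the signed sum of its edges. For instance
  ∂cef = ef − cf + ce,
  ∂cdf = df − cf + cd.
The 12×6 boundary matrix has rank 6 and Smith normal form diag(1,1,1,1,1,1).

Now H_k = ker ∂_k / im ∂_{k+1}, so:

  H_1: rank ker ∂_1 − rank ∂_2 = (12 − 5) − 6 = 1, and the invariant factors of ∂_2 are all 1, so H_1 ≅ Z.

H_1 = Z.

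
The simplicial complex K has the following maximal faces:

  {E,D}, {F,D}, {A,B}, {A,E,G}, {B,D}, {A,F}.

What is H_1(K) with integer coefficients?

We work with the vertex ordering A < B < D < E < F < G. The simplices of K, each written with vertices in increasing order, are:

  0-simplices (6): A, B, D, E, F, G
  1-simplices (8): AB, AE, AF, AG, BD, DE, DF, EG
  2-simplices (1): AEG

Hence C_0 ≅ Z^6, C_1 ≅ Z^8, C_2 ≅ Z^1.

Boundary ∂_1: C_1 → C_0 sends each edge [p,q] (with p < q) to q − p. For instance
  ∂EG = G − E.
The resulting 6×8 matrix has rank 5, and its Smith normal form has invariant factors (1,1,1,1,1).

Boundary ∂_2: C_2 → C_1 maps a triangle to the signed sum of its edges. For instance
  ∂AEG = EG − AG + AE.
This gives a 8×1 integer matrix of rank 1; reducing to Smith normal form yields diagonal entries (1).

Reading off H_k = ker ∂_k / im ∂_{k+1}:

  H_1: rank ker ∂_1 − rank ∂_2 = (8 − 5) − 1 = 2, and the invariant factors of ∂_2 are all 1, so H_1 ≅ Z^2.

H_1 ≅ Z^2.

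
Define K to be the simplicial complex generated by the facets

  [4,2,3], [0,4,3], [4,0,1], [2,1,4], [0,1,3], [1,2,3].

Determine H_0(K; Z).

H_0 = Z.

Take the total order 0 < 1 < 2 < 3 < 4 on the vertex set. Then K (dimension 2) consists of the simplices:

  0-simplices (5): [0], [1], [2], [3], [4]
  1-simplices (9): [0,1], [0,3], [0,4], [1,2], [1,3], [1,4], [2,3], [2,4], [3,4]
  2-simplices (6): [0,1,3], [0,1,4], [0,3,4], [1,2,3], [1,2,4], [2,3,4]

giving chain groups C_0 ≅ Z^5, C_1 ≅ Z^9, C_2 ≅ Z^6.

The boundary map ∂_1: C_1 → C_0 sends each edge [p,q] (with p < q) to q − p.
This gives a 5×9 integer matrix of rank 4; reducing to Smith normal form yields diagonal entries (1,1,1,1).

∂_2: C_2 → C_1 maps a triangle to the signed sum of its edges. For instance
  ∂[0,1,3] = [1,3] − [0,3] + [0,1],
  ∂[2,3,4] = [3,4] − [2,4] + [2,3].
The 9×6 boundary matrix has rank 5 and Smith normal form diag(1,1,1,1,1).

Computing H_k = (kernel of ∂_k) / (image of ∂_{k+1}):

  H_0: rank C_0 − rank ∂_1 = 5 − 4 = 1, and the invariant factors of ∂_1 are all 1, so H_0 = Z.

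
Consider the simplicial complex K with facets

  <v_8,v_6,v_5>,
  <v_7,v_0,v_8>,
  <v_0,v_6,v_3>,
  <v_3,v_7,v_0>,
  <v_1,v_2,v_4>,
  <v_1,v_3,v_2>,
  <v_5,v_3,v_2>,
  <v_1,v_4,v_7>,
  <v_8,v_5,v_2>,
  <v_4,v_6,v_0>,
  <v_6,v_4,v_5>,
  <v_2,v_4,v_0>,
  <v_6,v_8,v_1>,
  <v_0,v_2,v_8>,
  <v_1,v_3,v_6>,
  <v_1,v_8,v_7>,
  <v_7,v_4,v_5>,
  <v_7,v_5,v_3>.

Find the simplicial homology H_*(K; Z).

H_0 = Z,  H_1 = Z^2,  H_2 = Z.

Order the vertices as v_0 < v_1 < v_2 < v_3 < v_4 < v_5 < v_6 < v_7 < v_8. Listing each simplex with vertices in this order, K has dimension 2 with simplices:

  0-simplices (9): [v_0], [v_1], [v_2], [v_3], [v_4], [v_5], [v_6], [v_7], [v_8]
  1-simplices (27): (27 of them)
  2-simplices (18): (18 of them)

Hence C_0 ≅ Z^9, C_1 ≅ Z^27, C_2 ≅ Z^18.

The boundary map ∂_1: C_1 → C_0 maps an edge to its endpoints' difference, ∂[p,q] = q − p. For instance
  ∂[v_4,v_5] = [v_5] − [v_4].
This gives a 9×27 integer matrix of rank 8; reducing to Smith normal form yields diagonal entries (1,1,1,1,1,1,1,1).

Boundary ∂_2: C_2 → C_1 maps a triangle to the signed sum of its edges. For instance
  ∂[v_1,v_3,v_6] = [v_3,v_6] − [v_1,v_6] + [v_1,v_3],
  ∂[v_2,v_5,v_8] = [v_5,v_8] − [v_2,v_8] + [v_2,v_5].
The resulting 27×18 matrix has rank 17, and its Smith normal form has invariant factors (1,1,1,1,1,1,1,1,1,1,1,1,1,1,1,1,1).

Computing H_k = (kernel of ∂_k) / (image of ∂_{k+1}):

  H_0: rank C_0 − rank ∂_1 = 9 − 8 = 1, and the invariant factors of ∂_1 are all 1, so H_0 ≅ Z.
  H_1: rank ker ∂_1 − rank ∂_2 = (27 − 8) − 17 = 2, and the invariant factors of ∂_2 are all 1, so H_1 ≅ Z^2.
  H_2: rank ker ∂_2 − rank ∂_3 = (18 − 17) − 0 = 1, and there is no ∂_3, so H_2 ≅ Z.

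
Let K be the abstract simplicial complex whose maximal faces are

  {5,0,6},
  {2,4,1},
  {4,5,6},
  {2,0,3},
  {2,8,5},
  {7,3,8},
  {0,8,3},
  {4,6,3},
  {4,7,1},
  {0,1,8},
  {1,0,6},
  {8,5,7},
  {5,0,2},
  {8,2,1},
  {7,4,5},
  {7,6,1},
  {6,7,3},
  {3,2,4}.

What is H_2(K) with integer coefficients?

H_2 ≅ 0.

Fix the vertex order 0 < 1 < 2 < 3 < 4 < 5 < 6 < 7 < 8 and write every simplex with vertices in increasing order. Then dim K = 2 and the simplices of K are:

  0-simplices (9): [0], [1], [2], [3], [4], [5], [6], [7], [8]
  1-simplices (27): (27 of them)
  2-simplices (18): [0,1,6], [0,1,8], [0,2,3], [0,2,5], [0,3,8], [0,5,6], [1,2,4], [1,2,8], [1,4,7], [1,6,7], [2,3,4], [2,5,8], [3,4,6], [3,6,7], [3,7,8], [4,5,6], [4,5,7], [5,7,8]

giving chain groups C_0 ≅ Z^9, C_1 ≅ Z^27, C_2 ≅ Z^18.

The boundary map ∂_1: C_1 → C_0 sends each edge [p,q] (with p < q) to q − p. For instance
  ∂[4,5] = [5] − [4].
This gives a 9×27 integer matrix of rank 8; reducing to Smith normal form yields diagonal entries (1,1,1,1,1,1,1,1).

The boundary map ∂_2: C_2 → C_1 acts by ∂[p,q,r] = [q,r] − [p,r] + [p,q]. For instance
  ∂[0,2,5] = [2,5] − [0,5] + [0,2],
  ∂[4,5,6] = [5,6] − [4,6] + [4,5].
As a 27×18 matrix over Z this has rank 18, with invariant factors (1,1,1,1,1,1,1,1,1,1,1,1,1,1,1,1,1,2).

From H_k ≅ ker(∂_k) / im(∂_{k+1}) we obtain:

  H_2: rank ker ∂_2 − rank ∂_3 = (18 − 18) − 0 = 0, and there is no ∂_3, so H_2 ≅ 0.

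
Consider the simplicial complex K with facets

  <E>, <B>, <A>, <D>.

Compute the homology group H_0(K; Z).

H_0 ≅ Z^4.

Take the total order A < B < D < E on the vertex set. Then K (dimension 0) consists of the simplices:

  0-simplices (4): A, B, D, E

so the chain groups are C_0 ≅ Z^4.

Computing H_k = (kernel of ∂_k) / (image of ∂_{k+1}):

  H_0: rank C_0 − rank ∂_1 = 4 − 0 = 4, and there is no ∂_1, so H_0 = Z^4.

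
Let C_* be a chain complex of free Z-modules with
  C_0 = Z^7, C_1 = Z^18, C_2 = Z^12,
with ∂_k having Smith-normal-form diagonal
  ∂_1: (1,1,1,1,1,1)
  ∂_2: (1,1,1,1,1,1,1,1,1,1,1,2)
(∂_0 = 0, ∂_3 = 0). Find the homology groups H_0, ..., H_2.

H_0: b_0 = 7 − 0 − 6 = 1; torsion from ∂_1 factors > 1: none. So H_0 = Z.
H_1: b_1 = 18 − 6 − 12 = 0; torsion from ∂_2 factors > 1: [2]. So H_1 = Z/2.
H_2: b_2 = 12 − 12 − 0 = 0; torsion from ∂_3 factors > 1: none. So H_2 = 0.

H_0 = Z,  H_1 = Z/2,  H_2 = 0.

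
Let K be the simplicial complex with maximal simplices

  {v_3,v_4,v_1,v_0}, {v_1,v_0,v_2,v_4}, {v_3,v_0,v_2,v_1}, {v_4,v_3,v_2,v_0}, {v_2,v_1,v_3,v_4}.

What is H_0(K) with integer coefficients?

H_0 ≅ Z.

We work with the vertex ordering v_0 < v_1 < v_2 < v_3 < v_4. The simplices of K, each written with vertices in increasing order, are:

  0-simplices (5): [v_0], [v_1], [v_2], [v_3], [v_4]
  1-simplices (10): [v_0,v_1], [v_0,v_2], [v_0,v_3], [v_0,v_4], [v_1,v_2], [v_1,v_3], [v_1,v_4], [v_2,v_3], [v_2,v_4], [v_3,v_4]
  2-simplices (10): [v_0,v_1,v_2], [v_0,v_1,v_3], [v_0,v_1,v_4], [v_0,v_2,v_3], [v_0,v_2,v_4], [v_0,v_3,v_4], [v_1,v_2,v_3], [v_1,v_2,v_4], [v_1,v_3,v_4], [v_2,v_3,v_4]
  3-simplices (5): [v_0,v_1,v_2,v_3], [v_0,v_1,v_2,v_4], [v_0,v_1,v_3,v_4], [v_0,v_2,v_3,v_4], [v_1,v_2,v_3,v_4]

so the chain groups are C_0 ≅ Z^5, C_1 ≅ Z^10, C_2 ≅ Z^10, C_3 ≅ Z^5.

The boundary map ∂_1: C_1 → C_0 sends each edge [p,q] (with p < q) to q − p. For instance
  ∂[v_0,v_1] = [v_1] − [v_0].
As a 5×10 matrix over Z this has rank 4, with invariant factors (1,1,1,1).

The boundary map ∂_2: C_2 → C_1 sends each 2-simplex [p,q,r] to [q,r] − [p,r] + [p,q]. For instance
  ∂[v_1,v_2,v_3] = [v_2,v_3] − [v_1,v_3] + [v_1,v_2],
  ∂[v_2,v_3,v_4] = [v_3,v_4] − [v_2,v_4] + [v_2,v_3].
As a 10×10 matrix over Z this has rank 6, with invariant factors (1,1,1,1,1,1).

Boundary ∂_3: C_3 → C_2 sends each 3-simplex σ to the alternating sum Σ_i (−1)^i (σ with its i-th vertex removed). For instance
  ∂[v_0,v_1,v_2,v_4] = [v_1,v_2,v_4] − [v_0,v_2,v_4] + [v_0,v_1,v_4] − [v_0,v_1,v_2],
  ∂[v_0,v_1,v_2,v_3] = [v_1,v_2,v_3] − [v_0,v_2,v_3] + [v_0,v_1,v_3] − [v_0,v_1,v_2].
The resulting 10×5 matrix has rank 4, and its Smith normal form has invariant factors (1,1,1,1).

Now H_k = ker ∂_k / im ∂_{k+1}, so:

  H_0: rank C_0 − rank ∂_1 = 5 − 4 = 1, and the invariant factors of ∂_1 are all 1, so H_0 = Z.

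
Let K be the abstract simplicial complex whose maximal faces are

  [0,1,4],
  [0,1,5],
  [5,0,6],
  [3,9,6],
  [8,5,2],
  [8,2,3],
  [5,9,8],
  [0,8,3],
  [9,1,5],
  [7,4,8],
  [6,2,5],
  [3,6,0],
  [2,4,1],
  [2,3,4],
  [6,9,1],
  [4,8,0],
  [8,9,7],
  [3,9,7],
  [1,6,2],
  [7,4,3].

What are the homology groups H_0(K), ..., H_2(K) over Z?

H_0 = Z,  H_1 = Z × Z/2,  H_2 = 0.

Fix the vertex order 0 < 1 < 2 < 3 < 4 < 5 < 6 < 7 < 8 < 9 and write every simplex with vertices in increasing order. Then dim K = 2 and the simplices of K are:

  0-simplices (10): [0], [1], [2], [3], [4], [5], [6], [7], [8], [9]
  1-simplices (30): (30 of them)
  2-simplices (20): (20 of them)

so the chain groups are C_0 ≅ Z^10, C_1 ≅ Z^30, C_2 ≅ Z^20.

∂_1: C_1 → C_0 is given by ∂[p,q] = [q] − [p].
The resulting 10×30 matrix has rank 9, and its Smith normal form has invariant factors (1,1,1,1,1,1,1,1,1).

∂_2: C_2 → C_1 maps a triangle to the signed sum of its edges. For instance
  ∂[0,3,8] = [3,8] − [0,8] + [0,3],
  ∂[2,5,6] = [5,6] − [2,6] + [2,5].
This gives a 30×20 integer matrix of rank 20; reducing to Smith normal form yields diagonal entries (1,1,1,1,1,1,1,1,1,1,1,1,1,1,1,1,1,1,1,2).

Computing H_k = (kernel of ∂_k) / (image of ∂_{k+1}):

  H_0: rank C_0 − rank ∂_1 = 10 − 9 = 1, and the invariant factors of ∂_1 are all 1, so H_0 = Z.
  H_1: rank ker ∂_1 − rank ∂_2 = (30 − 9) − 20 = 1, and ∂_2 has invariant factor 2 > 1, so H_1 = Z × Z/2.
  H_2: rank ker ∂_2 − rank ∂_3 = (20 − 20) − 0 = 0, and there is no ∂_3, so H_2 = 0.

As a check, the Euler characteristic is 10 − 30 + 20 = 0, which agrees with 1 − 1 + 0 = 0.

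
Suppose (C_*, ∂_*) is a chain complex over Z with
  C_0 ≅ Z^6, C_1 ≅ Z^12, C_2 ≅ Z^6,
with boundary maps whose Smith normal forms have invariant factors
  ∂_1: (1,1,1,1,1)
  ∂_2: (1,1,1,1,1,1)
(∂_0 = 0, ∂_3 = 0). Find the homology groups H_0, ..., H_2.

H_0 ≅ Z,  H_1 ≅ Z,  H_2 = 0.

H_0: b_0 = 6 − 0 − 5 = 1; torsion from ∂_1 factors > 1: none. So H_0 ≅ Z.
H_1: b_1 = 12 − 5 − 6 = 1; torsion from ∂_2 factors > 1: none. So H_1 ≅ Z.
H_2: b_2 = 6 − 6 − 0 = 0; torsion from ∂_3 factors > 1: none. So H_2 ≅ 0.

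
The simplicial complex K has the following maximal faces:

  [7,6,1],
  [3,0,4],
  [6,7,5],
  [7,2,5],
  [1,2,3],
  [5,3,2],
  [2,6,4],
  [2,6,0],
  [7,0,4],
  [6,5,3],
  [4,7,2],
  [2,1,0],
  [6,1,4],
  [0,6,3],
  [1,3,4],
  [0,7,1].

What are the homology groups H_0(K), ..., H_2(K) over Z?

H_0 = Z,  H_1 = Z^2,  H_2 = Z.

K has 8 vertices, 24 edges, 16 triangles.
rank ∂_0 = 0, rank ∂_1 = 7 ⇒ b_0 = 8 − 0 − 7 = 1; all invariant factors of ∂_1 are 1 so no torsion. So H_0 ≅ Z.
rank ∂_1 = 7, rank ∂_2 = 15 ⇒ b_1 = 24 − 7 − 15 = 2; all invariant factors of ∂_2 are 1 so no torsion. So H_1 ≅ Z^2.
rank ∂_2 = 15, rank ∂_3 = 0 ⇒ b_2 = 16 − 15 − 0 = 1. So H_2 ≅ Z.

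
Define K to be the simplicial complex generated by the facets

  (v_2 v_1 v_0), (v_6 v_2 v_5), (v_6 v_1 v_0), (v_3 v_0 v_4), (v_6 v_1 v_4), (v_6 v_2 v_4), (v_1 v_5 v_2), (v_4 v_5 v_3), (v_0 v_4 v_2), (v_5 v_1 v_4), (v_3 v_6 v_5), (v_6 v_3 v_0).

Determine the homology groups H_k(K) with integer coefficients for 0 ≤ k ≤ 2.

H_0 = Z,  H_1 = Z_2,  H_2 = 0.

Take the total order v_0 < v_1 < v_2 < v_3 < v_4 < v_5 < v_6 on the vertex set. Then K (dimension 2) consists of the simplices:

  0-simplices (7): [v_0], [v_1], [v_2], [v_3], [v_4], [v_5], [v_6]
  1-simplices (18): (18 of them)
  2-simplices (12): (12 of them)

Hence C_0 ≅ Z^7, C_1 ≅ Z^18, C_2 ≅ Z^12.

Boundary ∂_1: C_1 → C_0 sends each edge [p,q] (with p < q) to q − p.
As a 7×18 matrix over Z this has rank 6, with invariant factors (1,1,1,1,1,1).

Boundary ∂_2: C_2 → C_1 sends each 2-simplex [p,q,r] to [q,r] − [p,r] + [p,q]. For instance
  ∂[v_2,v_5,v_6] = [v_5,v_6] − [v_2,v_6] + [v_2,v_5],
  ∂[v_2,v_4,v_6] = [v_4,v_6] − [v_2,v_6] + [v_2,v_4].
This gives a 18×12 integer matrix of rank 12; reducing to Smith normal form yields diagonal entries (1,1,1,1,1,1,1,1,1,1,1,2).

Now H_k = ker ∂_k / im ∂_{k+1}, so:

  H_0: rank C_0 − rank ∂_1 = 7 − 6 = 1, and the invariant factors of ∂_1 are all 1, so H_0 ≅ Z.
  H_1: rank ker ∂_1 − rank ∂_2 = (18 − 6) − 12 = 0, and ∂_2 has invariant factor 2 > 1, so H_1 ≅ Z_2.
  H_2: rank ker ∂_2 − rank ∂_3 = (12 − 12) − 0 = 0, and there is no ∂_3, so H_2 ≅ 0.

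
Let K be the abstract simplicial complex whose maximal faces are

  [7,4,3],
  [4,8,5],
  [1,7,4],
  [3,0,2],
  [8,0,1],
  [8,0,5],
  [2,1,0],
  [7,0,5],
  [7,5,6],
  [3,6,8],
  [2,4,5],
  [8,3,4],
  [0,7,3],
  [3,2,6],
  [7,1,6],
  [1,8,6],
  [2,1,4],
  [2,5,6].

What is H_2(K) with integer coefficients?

Fix the vertex order 0 < 1 < 2 < 3 < 4 < 5 < 6 < 7 < 8 and write every simplex with vertices in increasing order. Then dim K = 2 and the simplices of K are:

  0-simplices (9): [0], [1], [2], [3], [4], [5], [6], [7], [8]
  1-simplices (27): (27 of them)
  2-simplices (18): [0,1,2], [0,1,8], [0,2,3], [0,3,7], [0,5,7], [0,5,8], [1,2,4], [1,4,7], [1,6,7], [1,6,8], [2,3,6], [2,4,5], [2,5,6], [3,4,7], [3,4,8], [3,6,8], [4,5,8], [5,6,7]

so the chain groups are C_0 ≅ Z^9, C_1 ≅ Z^27, C_2 ≅ Z^18.

The boundary map ∂_1: C_1 → C_0 sends each edge [p,q] (with p < q) to q − p. For instance
  ∂[3,7] = [7] − [3].
This gives a 9×27 integer matrix of rank 8; reducing to Smith normal form yields diagonal entries (1,1,1,1,1,1,1,1).

Boundary ∂_2: C_2 → C_1 maps a triangle to the signed sum of its edges. For instance
  ∂[1,6,8] = [6,8] − [1,8] + [1,6],
  ∂[0,3,7] = [3,7] − [0,7] + [0,3].
As a 27×18 matrix over Z this has rank 17, with invariant factors (1,1,1,1,1,1,1,1,1,1,1,1,1,1,1,1,1).

From H_k ≅ ker(∂_k) / im(∂_{k+1}) we obtain:

  H_2: rank ker ∂_2 − rank ∂_3 = (18 − 17) − 0 = 1, and there is no ∂_3, so H_2 ≅ Z.

(K is a triangulation of the torus T^2.)

H_2 = Z.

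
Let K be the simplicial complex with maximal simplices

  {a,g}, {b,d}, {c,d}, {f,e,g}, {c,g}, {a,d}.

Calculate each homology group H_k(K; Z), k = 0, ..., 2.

Fix the vertex order a < b < c < d < e < f < g and write every simplex with vertices in increasing order. Then dim K = 2 and the simplices of K are:

  0-simplices (7): a, b, c, d, e, f, g
  1-simplices (8): ad, ag, bd, cd, cg, ef, eg, fg
  2-simplices (1): efg

so the chain groups are C_0 ≅ Z^7, C_1 ≅ Z^8, C_2 ≅ Z^1.

∂_1: C_1 → C_0 sends each edge [p,q] (with p < q) to q − p. For instance
  ∂ag = g − a.
This gives a 7×8 integer matrix of rank 6; reducing to Smith normal form yields diagonal entries (1,1,1,1,1,1).

Boundary ∂_2: C_2 → C_1 maps a triangle to the signed sum of its edges. For instance
  ∂efg = fg − eg + ef.
The 8×1 boundary matrix has rank 1 and Smith normal form diag(1).

From H_k ≅ ker(∂_k) / im(∂_{k+1}) we obtain:

  H_0: rank C_0 − rank ∂_1 = 7 − 6 = 1, and the invariant factors of ∂_1 are all 1, so H_0 = Z.
  H_1: rank ker ∂_1 − rank ∂_2 = (8 − 6) − 1 = 1, and the invariant factors of ∂_2 are all 1, so H_1 = Z.
  H_2: rank ker ∂_2 − rank ∂_3 = (1 − 1) − 0 = 0, and there is no ∂_3, so H_2 = 0.

H_0 = Z,  H_1 = Z,  H_2 = 0.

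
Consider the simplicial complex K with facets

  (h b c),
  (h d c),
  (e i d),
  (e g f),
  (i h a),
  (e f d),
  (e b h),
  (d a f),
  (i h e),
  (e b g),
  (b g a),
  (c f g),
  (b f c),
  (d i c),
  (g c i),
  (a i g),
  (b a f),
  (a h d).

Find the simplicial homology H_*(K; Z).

K has 9 vertices, 27 edges, 18 triangles.
rank ∂_0 = 0, rank ∂_1 = 8 ⇒ b_0 = 9 − 0 − 8 = 1; all invariant factors of ∂_1 are 1 so no torsion. So H_0 = Z.
rank ∂_1 = 8, rank ∂_2 = 18 ⇒ b_1 = 27 − 8 − 18 = 1; ∂_2 has invariant factor(s) [2] giving torsion. So H_1 = Z ⊕ Z_2.
rank ∂_2 = 18, rank ∂_3 = 0 ⇒ b_2 = 18 − 18 − 0 = 0. So H_2 = 0.

H_0 ≅ Z,  H_1 ≅ Z ⊕ Z_2,  H_2 = 0.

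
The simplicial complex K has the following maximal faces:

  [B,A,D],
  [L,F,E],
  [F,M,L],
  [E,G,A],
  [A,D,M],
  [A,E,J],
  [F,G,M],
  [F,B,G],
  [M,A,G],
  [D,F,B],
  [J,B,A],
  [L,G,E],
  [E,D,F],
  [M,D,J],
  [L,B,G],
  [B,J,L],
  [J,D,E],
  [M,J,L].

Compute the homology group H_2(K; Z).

H_2 ≅ 0.

Take the total order A < B < D < E < F < G < J < L < M on the vertex set. Then K (dimension 2) consists of the simplices:

  0-simplices (9): A, B, D, E, F, G, J, L, M
  1-simplices (27): AB, AD, AE, AG, AJ, AM, BD, BF, BG, BJ, BL, DE, DF, DJ, DM, EF, EG, EJ, EL, FG, FL, FM, GL, GM, JL, JM, LM
  2-simplices (18): ABD, ABJ, ADM, AEG, AEJ, AGM, BDF, BFG, BGL, BJL, DEF, DEJ, DJM, EFL, EGL, FGM, FLM, JLM

giving chain groups C_0 ≅ Z^9, C_1 ≅ Z^27, C_2 ≅ Z^18.

Boundary ∂_1: C_1 → C_0 maps an edge to its endpoints' difference, ∂[p,q] = q − p.
The resulting 9×27 matrix has rank 8, and its Smith normal form has invariant factors (1,1,1,1,1,1,1,1).

∂_2: C_2 → C_1 maps a triangle to the signed sum of its edges. For instance
  ∂BGL = GL − BL + BG,
  ∂BFG = FG − BG + BF.
This gives a 27×18 integer matrix of rank 18; reducing to Smith normal form yields diagonal entries (1,1,1,1,1,1,1,1,1,1,1,1,1,1,1,1,1,2).

From H_k ≅ ker(∂_k) / im(∂_{k+1}) we obtain:

  H_2: rank ker ∂_2 − rank ∂_3 = (18 − 18) − 0 = 0, and there is no ∂_3, so H_2 ≅ 0.

(K is a triangulation of the Klein bottle.)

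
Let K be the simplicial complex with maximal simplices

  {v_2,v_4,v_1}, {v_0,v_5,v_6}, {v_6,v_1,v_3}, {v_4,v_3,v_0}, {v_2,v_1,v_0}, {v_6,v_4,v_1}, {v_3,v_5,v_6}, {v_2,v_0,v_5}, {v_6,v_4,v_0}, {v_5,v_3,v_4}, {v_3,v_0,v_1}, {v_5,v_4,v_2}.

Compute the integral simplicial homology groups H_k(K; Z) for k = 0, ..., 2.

K has 7 vertices, 18 edges, 12 triangles.
rank ∂_0 = 0, rank ∂_1 = 6 ⇒ b_0 = 7 − 0 − 6 = 1; all invariant factors of ∂_1 are 1 so no torsion. So H_0 ≅ Z.
rank ∂_1 = 6, rank ∂_2 = 12 ⇒ b_1 = 18 − 6 − 12 = 0; ∂_2 has invariant factor(s) [2] giving torsion. So H_1 ≅ Z/2Z.
rank ∂_2 = 12, rank ∂_3 = 0 ⇒ b_2 = 12 − 12 − 0 = 0. So H_2 ≅ 0.

H_0 = Z,  H_1 = Z/2Z,  H_2 = 0.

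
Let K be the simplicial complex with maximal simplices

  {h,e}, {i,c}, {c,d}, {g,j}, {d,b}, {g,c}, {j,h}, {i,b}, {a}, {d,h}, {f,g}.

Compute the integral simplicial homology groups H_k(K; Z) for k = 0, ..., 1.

Fix the vertex order a < b < c < d < e < f < g < h < i < j and write every simplex with vertices in increasing order. Then dim K = 1 and the simplices of K are:

  0-simplices (10): a, b, c, d, e, f, g, h, i, j
  1-simplices (10): bd, bi, cd, cg, ci, dh, eh, fg, gj, hj

giving chain groups C_0 ≅ Z^10, C_1 ≅ Z^10.

The boundary map ∂_1: C_1 → C_0 is given by ∂[p,q] = [q] − [p]. For instance
  ∂bi = i − b.
This gives a 10×10 integer matrix of rank 8; reducing to Smith normal form yields diagonal entries (1,1,1,1,1,1,1,1).

Now H_k = ker ∂_k / im ∂_{k+1}, so:

  H_0: rank C_0 − rank ∂_1 = 10 − 8 = 2, and the invariant factors of ∂_1 are all 1, so H_0 ≅ Z^2.
  H_1: rank ker ∂_1 − rank ∂_2 = (10 − 8) − 0 = 2, and there is no ∂_2, so H_1 ≅ Z^2.

H_0 = Z^2,  H_1 = Z^2.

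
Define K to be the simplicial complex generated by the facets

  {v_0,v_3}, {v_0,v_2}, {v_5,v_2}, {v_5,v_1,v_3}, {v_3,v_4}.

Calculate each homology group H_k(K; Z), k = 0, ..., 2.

H_0 ≅ Z,  H_1 ≅ Z,  H_2 = 0.

K has 6 vertices, 7 edges, 1 triangle.
rank ∂_0 = 0, rank ∂_1 = 5 ⇒ b_0 = 6 − 0 − 5 = 1; all invariant factors of ∂_1 are 1 so no torsion. So H_0 ≅ Z.
rank ∂_1 = 5, rank ∂_2 = 1 ⇒ b_1 = 7 − 5 − 1 = 1; all invariant factors of ∂_2 are 1 so no torsion. So H_1 ≅ Z.
rank ∂_2 = 1, rank ∂_3 = 0 ⇒ b_2 = 1 − 1 − 0 = 0. So H_2 ≅ 0.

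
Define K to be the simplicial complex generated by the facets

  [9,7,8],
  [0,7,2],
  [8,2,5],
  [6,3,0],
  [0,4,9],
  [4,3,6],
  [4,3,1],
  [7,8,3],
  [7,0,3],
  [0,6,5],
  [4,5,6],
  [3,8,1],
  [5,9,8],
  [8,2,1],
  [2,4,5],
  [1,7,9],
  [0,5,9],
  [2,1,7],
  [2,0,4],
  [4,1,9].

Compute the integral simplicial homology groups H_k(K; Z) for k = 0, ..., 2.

Order the vertices as 0 < 1 < 2 < 3 < 4 < 5 < 6 < 7 < 8 < 9. Listing each simplex with vertices in this order, K has dimension 2 with simplices:

  0-simplices (10): [0], [1], [2], [3], [4], [5], [6], [7], [8], [9]
  1-simplices (30): (30 of them)
  2-simplices (20): (20 of them)

so the chain groups are C_0 ≅ Z^10, C_1 ≅ Z^30, C_2 ≅ Z^20.

The boundary map ∂_1: C_1 → C_0 is given by ∂[p,q] = [q] − [p]. For instance
  ∂[5,8] = [8] − [5].
As a 10×30 matrix over Z this has rank 9, with invariant factors (1,1,1,1,1,1,1,1,1).

The boundary map ∂_2: C_2 → C_1 acts by ∂[p,q,r] = [q,r] − [p,r] + [p,q]. For instance
  ∂[0,3,6] = [3,6] − [0,6] + [0,3],
  ∂[0,2,7] = [2,7] − [0,7] + [0,2].
This gives a 30×20 integer matrix of rank 20; reducing to Smith normal form yields diagonal entries (1,1,1,1,1,1,1,1,1,1,1,1,1,1,1,1,1,1,1,2).

Computing H_k = (kernel of ∂_k) / (image of ∂_{k+1}):

  H_0: rank C_0 − rank ∂_1 = 10 − 9 = 1, and the invariant factors of ∂_1 are all 1, so H_0 ≅ Z.
  H_1: rank ker ∂_1 − rank ∂_2 = (30 − 9) − 20 = 1, and ∂_2 has invariant factor 2 > 1, so H_1 ≅ Z ⊕ Z/2.
  H_2: rank ker ∂_2 − rank ∂_3 = (20 − 20) − 0 = 0, and there is no ∂_3, so H_2 ≅ 0.

H_0 ≅ Z,  H_1 ≅ Z ⊕ Z/2,  H_2 = 0.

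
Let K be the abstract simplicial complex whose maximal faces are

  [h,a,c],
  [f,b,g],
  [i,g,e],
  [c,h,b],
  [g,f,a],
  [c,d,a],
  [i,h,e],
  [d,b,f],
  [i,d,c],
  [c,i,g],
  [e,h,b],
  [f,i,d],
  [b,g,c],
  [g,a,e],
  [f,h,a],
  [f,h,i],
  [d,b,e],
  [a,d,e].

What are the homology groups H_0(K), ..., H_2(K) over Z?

H_0 ≅ Z,  H_1 ≅ Z^2,  H_2 ≅ Z.

Order the vertices as a < b < c < d < e < f < g < h < i. Listing each simplex with vertices in this order, K has dimension 2 with simplices:

  0-simplices (9): a, b, c, d, e, f, g, h, i
  1-simplices (27): ac, ad, ae, af, ag, ah, bc, bd, be, bf, bg, bh, cd, cg, ch, ci, de, df, di, eg, eh, ei, fg, fh, fi, gi, hi
  2-simplices (18): acd, ach, ade, aeg, afg, afh, bcg, bch, bde, bdf, beh, bfg, cdi, cgi, dfi, egi, ehi, fhi

giving chain groups C_0 ≅ Z^9, C_1 ≅ Z^27, C_2 ≅ Z^18.

The boundary map ∂_1: C_1 → C_0 sends each edge [p,q] (with p < q) to q − p.
As a 9×27 matrix over Z this has rank 8, with invariant factors (1,1,1,1,1,1,1,1).

∂_2: C_2 → C_1 acts by ∂[p,q,r] = [q,r] − [p,r] + [p,q]. For instance
  ∂egi = gi − ei + eg,
  ∂dfi = fi − di + df.
The 27×18 boundary matrix has rank 17 and Smith normal form diag(1,1,1,1,1,1,1,1,1,1,1,1,1,1,1,1,1).

Reading off H_k = ker ∂_k / im ∂_{k+1}:

  H_0: rank C_0 − rank ∂_1 = 9 − 8 = 1, and the invariant factors of ∂_1 are all 1, so H_0 = Z.
  H_1: rank ker ∂_1 − rank ∂_2 = (27 − 8) − 17 = 2, and the invariant factors of ∂_2 are all 1, so H_1 = Z^2.
  H_2: rank ker ∂_2 − rank ∂_3 = (18 − 17) − 0 = 1, and there is no ∂_3, so H_2 = Z.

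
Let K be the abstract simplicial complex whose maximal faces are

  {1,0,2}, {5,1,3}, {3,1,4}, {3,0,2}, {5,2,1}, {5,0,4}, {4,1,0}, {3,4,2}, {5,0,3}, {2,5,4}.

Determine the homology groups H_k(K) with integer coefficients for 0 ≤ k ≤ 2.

Take the total order 0 < 1 < 2 < 3 < 4 < 5 on the vertex set. Then K (dimension 2) consists of the simplices:

  0-simplices (6): [0], [1], [2], [3], [4], [5]
  1-simplices (15): [0,1], [0,2], [0,3], [0,4], [0,5], [1,2], [1,3], [1,4], [1,5], [2,3], [2,4], [2,5], [3,4], [3,5], [4,5]
  2-simplices (10): [0,1,2], [0,1,4], [0,2,3], [0,3,5], [0,4,5], [1,2,5], [1,3,4], [1,3,5], [2,3,4], [2,4,5]

so the chain groups are C_0 ≅ Z^6, C_1 ≅ Z^15, C_2 ≅ Z^10.

Boundary ∂_1: C_1 → C_0 maps an edge to its endpoints' difference, ∂[p,q] = q − p.
As a 6×15 matrix over Z this has rank 5, with invariant factors (1,1,1,1,1).

∂_2: C_2 → C_1 sends each 2-simplex [p,q,r] to [q,r] − [p,r] + [p,q]. For instance
  ∂[1,3,4] = [3,4] − [1,4] + [1,3],
  ∂[0,3,5] = [3,5] − [0,5] + [0,3].
The resulting 15×10 matrix has rank 10, and its Smith normal form has invariant factors (1,1,1,1,1,1,1,1,1,2).

Now H_k = ker ∂_k / im ∂_{k+1}, so:

  H_0: rank C_0 − rank ∂_1 = 6 − 5 = 1, and the invariant factors of ∂_1 are all 1, so H_0 ≅ Z.
  H_1: rank ker ∂_1 − rank ∂_2 = (15 − 5) − 10 = 0, and ∂_2 has invariant factor 2 > 1, so H_1 ≅ Z/2Z.
  H_2: rank ker ∂_2 − rank ∂_3 = (10 − 10) − 0 = 0, and there is no ∂_3, so H_2 ≅ 0.

As a check, the Euler characteristic is 6 − 15 + 10 = 1, which agrees with 1 − 0 + 0 = 1.

H_0 = Z,  H_1 = Z/2Z,  H_2 = 0.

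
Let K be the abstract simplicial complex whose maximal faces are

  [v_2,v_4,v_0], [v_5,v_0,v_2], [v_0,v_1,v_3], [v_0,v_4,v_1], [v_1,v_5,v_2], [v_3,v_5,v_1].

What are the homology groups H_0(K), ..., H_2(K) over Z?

H_0 = Z,  H_1 = Z,  H_2 = 0.

Order the vertices as v_0 < v_1 < v_2 < v_3 < v_4 < v_5. Listing each simplex with vertices in this order, K has dimension 2 with simplices:

  0-simplices (6): [v_0], [v_1], [v_2], [v_3], [v_4], [v_5]
  1-simplices (12): [v_0,v_1], [v_0,v_2], [v_0,v_3], [v_0,v_4], [v_0,v_5], [v_1,v_2], [v_1,v_3], [v_1,v_4], [v_1,v_5], [v_2,v_4], [v_2,v_5], [v_3,v_5]
  2-simplices (6): [v_0,v_1,v_3], [v_0,v_1,v_4], [v_0,v_2,v_4], [v_0,v_2,v_5], [v_1,v_2,v_5], [v_1,v_3,v_5]

giving chain groups C_0 ≅ Z^6, C_1 ≅ Z^12, C_2 ≅ Z^6.

∂_1: C_1 → C_0 sends each edge [p,q] (with p < q) to q − p.
As a 6×12 matrix over Z this has rank 5, with invariant factors (1,1,1,1,1).

Boundary ∂_2: C_2 → C_1 maps a triangle to the signed sum of its edges. For instance
  ∂[v_1,v_2,v_5] = [v_2,v_5] − [v_1,v_5] + [v_1,v_2],
  ∂[v_0,v_1,v_4] = [v_1,v_4] − [v_0,v_4] + [v_0,v_1].
As a 12×6 matrix over Z this has rank 6, with invariant factors (1,1,1,1,1,1).

Now H_k = ker ∂_k / im ∂_{k+1}, so:

  H_0: rank C_0 − rank ∂_1 = 6 − 5 = 1, and the invariant factors of ∂_1 are all 1, so H_0 ≅ Z.
  H_1: rank ker ∂_1 − rank ∂_2 = (12 − 5) − 6 = 1, and the invariant factors of ∂_2 are all 1, so H_1 ≅ Z.
  H_2: rank ker ∂_2 − rank ∂_3 = (6 − 6) − 0 = 0, and there is no ∂_3, so H_2 ≅ 0.

(K is a triangulation of the cylinder S^1 x I.)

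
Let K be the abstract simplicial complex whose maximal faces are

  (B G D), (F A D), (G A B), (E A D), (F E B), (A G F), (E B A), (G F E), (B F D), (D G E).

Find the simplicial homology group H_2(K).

We work with the vertex ordering A < B < D < E < F < G. The simplices of K, each written with vertices in increasing order, are:

  0-simplices (6): A, B, D, E, F, G
  1-simplices (15): AB, AD, AE, AF, AG, BD, BE, BF, BG, DE, DF, DG, EF, EG, FG
  2-simplices (10): ABE, ABG, ADE, ADF, AFG, BDF, BDG, BEF, DEG, EFG

Hence C_0 ≅ Z^6, C_1 ≅ Z^15, C_2 ≅ Z^10.

∂_1: C_1 → C_0 sends each edge [p,q] (with p < q) to q − p. For instance
  ∂AG = G − A.
As a 6×15 matrix over Z this has rank 5, with invariant factors (1,1,1,1,1).

∂_2: C_2 → C_1 sends each 2-simplex [p,q,r] to [q,r] − [p,r] + [p,q]. For instance
  ∂BDF = DF − BF + BD,
  ∂DEG = EG − DG + DE.
As a 15×10 matrix over Z this has rank 10, with invariant factors (1,1,1,1,1,1,1,1,1,2).

Now H_k = ker ∂_k / im ∂_{k+1}, so:

  H_2: rank ker ∂_2 − rank ∂_3 = (10 − 10) − 0 = 0, and there is no ∂_3, so H_2 = 0.

(K is a triangulation of the real projective plane RP^2.)

H_2 = 0.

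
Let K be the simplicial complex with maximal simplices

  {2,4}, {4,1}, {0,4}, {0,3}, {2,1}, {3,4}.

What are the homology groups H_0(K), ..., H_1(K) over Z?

H_0 = Z,  H_1 = Z^2.

Fix the vertex order 0 < 1 < 2 < 3 < 4 and write every simplex with vertices in increasing order. Then dim K = 1 and the simplices of K are:

  0-simplices (5): [0], [1], [2], [3], [4]
  1-simplices (6): [0,3], [0,4], [1,2], [1,4], [2,4], [3,4]

giving chain groups C_0 ≅ Z^5, C_1 ≅ Z^6.

Boundary ∂_1: C_1 → C_0 sends each edge [p,q] (with p < q) to q − p. For instance
  ∂[1,2] = [2] − [1].
As a 5×6 matrix over Z this has rank 4, with invariant factors (1,1,1,1).

From H_k ≅ ker(∂_k) / im(∂_{k+1}) we obtain:

  H_0: rank C_0 − rank ∂_1 = 5 − 4 = 1, and the invariant factors of ∂_1 are all 1, so H_0 ≅ Z.
  H_1: rank ker ∂_1 − rank ∂_2 = (6 − 4) − 0 = 2, and there is no ∂_2, so H_1 ≅ Z^2.

As a check, the Euler characteristic is 5 − 6 = -1, which agrees with 1 − 2 = -1.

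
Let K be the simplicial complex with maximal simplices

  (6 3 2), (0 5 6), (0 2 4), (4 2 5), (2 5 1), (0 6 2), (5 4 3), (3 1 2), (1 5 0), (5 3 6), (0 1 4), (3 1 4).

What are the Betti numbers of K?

Order the vertices as 0 < 1 < 2 < 3 < 4 < 5 < 6. Listing each simplex with vertices in this order, K has dimension 2 with simplices:

  0-simplices (7): [0], [1], [2], [3], [4], [5], [6]
  1-simplices (18): [0,1], [0,2], [0,4], [0,5], [0,6], [1,2], [1,3], [1,4], [1,5], [2,3], [2,4], [2,5], [2,6], [3,4], [3,5], [3,6], [4,5], [5,6]
  2-simplices (12): [0,1,4], [0,1,5], [0,2,4], [0,2,6], [0,5,6], [1,2,3], [1,2,5], [1,3,4], [2,3,6], [2,4,5], [3,4,5], [3,5,6]

so the chain groups are C_0 ≅ Z^7, C_1 ≅ Z^18, C_2 ≅ Z^12.

Boundary ∂_1: C_1 → C_0 is given by ∂[p,q] = [q] − [p]. For instance
  ∂[0,1] = [1] − [0].
The 7×18 boundary matrix has rank 6 and Smith normal form diag(1,1,1,1,1,1).

The boundary map ∂_2: C_2 → C_1 sends each 2-simplex [p,q,r] to [q,r] − [p,r] + [p,q]. For instance
  ∂[0,2,6] = [2,6] − [0,6] + [0,2],
  ∂[1,3,4] = [3,4] − [1,4] + [1,3].
As a 18×12 matrix over Z this has rank 12, with invariant factors (1,1,1,1,1,1,1,1,1,1,1,2).

From H_k ≅ ker(∂_k) / im(∂_{k+1}) we obtain:

  H_0: rank C_0 − rank ∂_1 = 7 − 6 = 1, and the invariant factors of ∂_1 are all 1, so H_0 = Z.
  H_1: rank ker ∂_1 − rank ∂_2 = (18 − 6) − 12 = 0, and ∂_2 has invariant factor 2 > 1, so H_1 = Z/2Z.
  H_2: rank ker ∂_2 − rank ∂_3 = (12 − 12) − 0 = 0, and there is no ∂_3, so H_2 = 0.

(K is a triangulation of the real projective plane RP^2.)

Hence the Betti numbers are b_0 = 1, b_1 = 0, b_2 = 0.

b_0 = 1, b_1 = 0, b_2 = 0.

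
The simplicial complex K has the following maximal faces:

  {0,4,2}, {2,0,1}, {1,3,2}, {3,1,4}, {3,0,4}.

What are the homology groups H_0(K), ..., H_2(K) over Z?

H_0 ≅ Z,  H_1 ≅ Z,  H_2 = 0.

Take the total order 0 < 1 < 2 < 3 < 4 on the vertex set. Then K (dimension 2) consists of the simplices:

  0-simplices (5): [0], [1], [2], [3], [4]
  1-simplices (10): [0,1], [0,2], [0,3], [0,4], [1,2], [1,3], [1,4], [2,3], [2,4], [3,4]
  2-simplices (5): [0,1,2], [0,2,4], [0,3,4], [1,2,3], [1,3,4]

Hence C_0 ≅ Z^5, C_1 ≅ Z^10, C_2 ≅ Z^5.

∂_1: C_1 → C_0 is given by ∂[p,q] = [q] − [p]. For instance
  ∂[0,1] = [1] − [0].
The 5×10 boundary matrix has rank 4 and Smith normal form diag(1,1,1,1).

∂_2: C_2 → C_1 acts by ∂[p,q,r] = [q,r] − [p,r] + [p,q]. For instance
  ∂[0,2,4] = [2,4] − [0,4] + [0,2],
  ∂[1,3,4] = [3,4] − [1,4] + [1,3].
As a 10×5 matrix over Z this has rank 5, with invariant factors (1,1,1,1,1).

Computing H_k = (kernel of ∂_k) / (image of ∂_{k+1}):

  H_0: rank C_0 − rank ∂_1 = 5 − 4 = 1, and the invariant factors of ∂_1 are all 1, so H_0 ≅ Z.
  H_1: rank ker ∂_1 − rank ∂_2 = (10 − 4) − 5 = 1, and the invariant factors of ∂_2 are all 1, so H_1 ≅ Z.
  H_2: rank ker ∂_2 − rank ∂_3 = (5 − 5) − 0 = 0, and there is no ∂_3, so H_2 ≅ 0.

As a check, the Euler characteristic is 5 − 10 + 5 = 0, which agrees with 1 − 1 + 0 = 0.
(K is a triangulation of the Möbius band.)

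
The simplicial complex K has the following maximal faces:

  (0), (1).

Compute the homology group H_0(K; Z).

Take the total order 0 < 1 on the vertex set. Then K (dimension 0) consists of the simplices:

  0-simplices (2): [0], [1]

giving chain groups C_0 ≅ Z^2.

From H_k ≅ ker(∂_k) / im(∂_{k+1}) we obtain:

  H_0: rank C_0 − rank ∂_1 = 2 − 0 = 2, and there is no ∂_1, so H_0 ≅ Z^2.

H_0 = Z^2.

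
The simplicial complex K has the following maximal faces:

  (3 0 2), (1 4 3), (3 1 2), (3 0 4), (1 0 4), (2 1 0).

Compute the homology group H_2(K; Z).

Order the vertices as 0 < 1 < 2 < 3 < 4. Listing each simplex with vertices in this order, K has dimension 2 with simplices:

  0-simplices (5): [0], [1], [2], [3], [4]
  1-simplices (9): [0,1], [0,2], [0,3], [0,4], [1,2], [1,3], [1,4], [2,3], [3,4]
  2-simplices (6): [0,1,2], [0,1,4], [0,2,3], [0,3,4], [1,2,3], [1,3,4]

giving chain groups C_0 ≅ Z^5, C_1 ≅ Z^9, C_2 ≅ Z^6.

The boundary map ∂_1: C_1 → C_0 sends each edge [p,q] (with p < q) to q − p. For instance
  ∂[1,4] = [4] − [1].
The 5×9 boundary matrix has rank 4 and Smith normal form diag(1,1,1,1).

Boundary ∂_2: C_2 → C_1 sends each 2-simplex [p,q,r] to [q,r] − [p,r] + [p,q]. For instance
  ∂[1,3,4] = [3,4] − [1,4] + [1,3],
  ∂[0,1,4] = [1,4] − [0,4] + [0,1].
The 9×6 boundary matrix has rank 5 and Smith normal form diag(1,1,1,1,1).

Computing H_k = (kernel of ∂_k) / (image of ∂_{k+1}):

  H_2: rank ker ∂_2 − rank ∂_3 = (6 − 5) − 0 = 1, and there is no ∂_3, so H_2 ≅ Z.

H_2 = Z.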